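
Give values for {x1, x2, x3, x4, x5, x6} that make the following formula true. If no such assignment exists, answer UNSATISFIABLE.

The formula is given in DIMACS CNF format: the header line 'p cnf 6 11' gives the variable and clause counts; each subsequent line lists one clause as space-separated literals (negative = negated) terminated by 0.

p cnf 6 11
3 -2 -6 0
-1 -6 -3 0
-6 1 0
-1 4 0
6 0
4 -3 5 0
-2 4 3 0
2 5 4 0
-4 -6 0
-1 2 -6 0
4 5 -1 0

From the singleton clause (x6), x6 = True.
From the singleton clause (x1), x1 = True.
From the singleton clause (¬x3), x3 = False.
From the singleton clause (¬x2), x2 = False.
That conflicts with the unit clause (x2).

UNSATISFIABLE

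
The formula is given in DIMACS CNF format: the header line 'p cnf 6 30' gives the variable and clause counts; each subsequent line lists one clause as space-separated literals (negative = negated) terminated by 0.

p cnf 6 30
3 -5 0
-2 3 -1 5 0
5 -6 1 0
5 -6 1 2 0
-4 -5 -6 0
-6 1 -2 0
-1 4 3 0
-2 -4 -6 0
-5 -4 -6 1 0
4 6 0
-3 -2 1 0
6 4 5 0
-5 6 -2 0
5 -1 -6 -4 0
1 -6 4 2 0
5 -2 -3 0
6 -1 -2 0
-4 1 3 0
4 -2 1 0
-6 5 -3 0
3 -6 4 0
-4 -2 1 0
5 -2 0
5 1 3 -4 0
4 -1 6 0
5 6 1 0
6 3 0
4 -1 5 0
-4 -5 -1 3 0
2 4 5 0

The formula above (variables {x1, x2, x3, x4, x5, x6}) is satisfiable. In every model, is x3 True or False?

Suppose x3 = False.
From the singleton clause (¬x5), x5 = False.
From the singleton clause (¬x2), x2 = False.
From the singleton clause (x6), x6 = True.
From the singleton clause (x1), x1 = True.
From the singleton clause (x4), x4 = True.
Now (¬x4) is unsatisfied and unit — conflict.
So every satisfying assignment has x3 = True.

True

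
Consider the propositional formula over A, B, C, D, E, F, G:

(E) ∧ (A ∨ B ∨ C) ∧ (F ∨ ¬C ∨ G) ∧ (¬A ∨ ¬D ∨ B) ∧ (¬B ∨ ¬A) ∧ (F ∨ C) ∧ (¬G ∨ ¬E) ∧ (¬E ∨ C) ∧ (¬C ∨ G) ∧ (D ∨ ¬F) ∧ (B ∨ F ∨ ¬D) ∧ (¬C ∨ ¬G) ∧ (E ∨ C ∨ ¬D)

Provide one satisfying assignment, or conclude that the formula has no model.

Unit clause (E) forces E = True.
Unit clause (¬G) forces G = False.
Unit clause (C) forces C = True.
Now (¬C) is unsatisfied and unit — conflict.

UNSATISFIABLE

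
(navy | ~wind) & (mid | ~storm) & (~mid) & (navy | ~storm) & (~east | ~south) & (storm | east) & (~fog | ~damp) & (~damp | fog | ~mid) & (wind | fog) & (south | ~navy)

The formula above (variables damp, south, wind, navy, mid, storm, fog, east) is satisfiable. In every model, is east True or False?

Suppose east = 0.
(~mid) alone gives mid = 0.
(~storm) alone gives storm = 0.
Now (storm) is unsatisfied and unit — conflict.
So every satisfying assignment has east = True.

True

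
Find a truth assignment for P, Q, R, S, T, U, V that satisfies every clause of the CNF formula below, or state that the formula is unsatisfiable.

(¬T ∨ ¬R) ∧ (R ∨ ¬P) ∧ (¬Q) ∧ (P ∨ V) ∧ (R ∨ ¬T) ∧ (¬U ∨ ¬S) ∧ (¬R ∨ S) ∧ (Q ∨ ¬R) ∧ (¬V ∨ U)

Unit clause (¬Q) forces Q = False.
Unit clause (¬R) forces R = False.
Unit clause (¬P) forces P = False.
Unit clause (V) forces V = True.
Unit clause (¬T) forces T = False.
Unit clause (U) forces U = True.
Unit clause (¬S) forces S = False.
This assignment satisfies each clause.

P: False; Q: False; R: False; S: False; T: False; U: True; V: True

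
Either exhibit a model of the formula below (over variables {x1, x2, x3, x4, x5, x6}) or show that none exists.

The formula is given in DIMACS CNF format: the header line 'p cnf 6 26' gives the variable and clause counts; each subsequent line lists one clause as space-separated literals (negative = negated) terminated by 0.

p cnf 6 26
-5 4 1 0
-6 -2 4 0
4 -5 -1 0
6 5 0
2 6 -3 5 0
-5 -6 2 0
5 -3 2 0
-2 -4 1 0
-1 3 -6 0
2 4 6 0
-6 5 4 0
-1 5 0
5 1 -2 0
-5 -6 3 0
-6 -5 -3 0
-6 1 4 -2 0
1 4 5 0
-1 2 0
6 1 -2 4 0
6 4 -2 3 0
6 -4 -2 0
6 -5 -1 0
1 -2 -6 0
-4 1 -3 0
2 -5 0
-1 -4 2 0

x1 ↦ False; x2 ↦ False; x3 ↦ False; x4 ↦ True; x5 ↦ False; x6 ↦ True

Case x6 = True:
Case x2 = False:
(¬x5) alone gives x5 = False.
(¬x3) alone gives x3 = False.
(¬x1) alone gives x1 = False.
(x4) alone gives x4 = True.
All clauses are satisfied.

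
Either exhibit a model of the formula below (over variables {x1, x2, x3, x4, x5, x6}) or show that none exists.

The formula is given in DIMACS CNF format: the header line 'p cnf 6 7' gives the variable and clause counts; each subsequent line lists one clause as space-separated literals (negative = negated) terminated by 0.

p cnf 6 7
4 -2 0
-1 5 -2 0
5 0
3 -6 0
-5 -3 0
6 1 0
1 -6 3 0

x1=True; x2=False; x3=False; x4=True; x5=True; x6=False

The clause (x5) is unit, so x5 = True.
The clause (¬x3) is unit, so x3 = False.
The clause (¬x6) is unit, so x6 = False.
The clause (x1) is unit, so x1 = True.
Suppose x4 = True.
Every clause is now satisfied; x2 is unconstrained.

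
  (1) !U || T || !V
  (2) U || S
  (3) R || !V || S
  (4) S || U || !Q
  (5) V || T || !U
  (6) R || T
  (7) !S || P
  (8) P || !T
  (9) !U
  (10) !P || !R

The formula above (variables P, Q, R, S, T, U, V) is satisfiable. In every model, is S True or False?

Suppose S = false.
(U) alone gives U = true.
But (!U) is also a unit clause — contradiction.
So every satisfying assignment has S = True.

True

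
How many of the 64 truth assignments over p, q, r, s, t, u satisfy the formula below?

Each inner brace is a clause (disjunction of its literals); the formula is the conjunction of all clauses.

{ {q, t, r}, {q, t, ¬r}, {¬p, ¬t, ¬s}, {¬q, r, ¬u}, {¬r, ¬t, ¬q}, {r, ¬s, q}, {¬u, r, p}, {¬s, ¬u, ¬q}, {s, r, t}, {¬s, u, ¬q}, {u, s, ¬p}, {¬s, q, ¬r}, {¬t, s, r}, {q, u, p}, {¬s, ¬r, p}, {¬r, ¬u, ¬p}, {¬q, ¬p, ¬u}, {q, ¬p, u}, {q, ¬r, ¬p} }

3

There are 2^6 = 64 truth assignments over (p, q, r, s, t, u).
Split on t. With t = True, the clauses containing t are satisfied and ¬t drops from the rest; 1 of the 2^5 = 32 assignments to the other variables satisfy what remains.
With t = False, by the same count on the reduced clause set, 2 assignments work.
(One model: p=F, q=F, r=T, s=F, t=T, u=T.)
Total: 1 + 2 = 3.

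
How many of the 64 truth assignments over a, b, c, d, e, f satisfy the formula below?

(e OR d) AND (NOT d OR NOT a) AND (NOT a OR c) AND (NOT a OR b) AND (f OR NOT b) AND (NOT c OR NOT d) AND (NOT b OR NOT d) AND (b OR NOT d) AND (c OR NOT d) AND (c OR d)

There are 2^6 = 64 truth assignments over (a, b, c, d, e, f).
Split on d. With d = true, the clauses containing d are satisfied and NOT d drops from the rest; 0 of the 2^5 = 32 assignments to the other variables satisfy what remains.
With d = false, by the same count on the reduced clause set, 4 assignments work.
Total: 0 + 4 = 4.

4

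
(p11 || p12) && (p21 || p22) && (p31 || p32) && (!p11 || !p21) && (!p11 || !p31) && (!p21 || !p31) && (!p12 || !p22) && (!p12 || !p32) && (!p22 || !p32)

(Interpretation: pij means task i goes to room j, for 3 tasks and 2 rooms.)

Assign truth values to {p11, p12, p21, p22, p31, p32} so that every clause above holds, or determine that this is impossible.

Case p11 = true:
The clause (!p21) is unit, so p21 = false.
The clause (p22) is unit, so p22 = true.
The clause (!p31) is unit, so p31 = false.
The clause (p32) is unit, so p32 = true.
That conflicts with the unit clause (!p32).
That branch fails; take p11 = false instead.
The clause (p12) is unit, so p12 = true.
The clause (!p22) is unit, so p22 = false.
The clause (p21) is unit, so p21 = true.
The clause (!p31) is unit, so p31 = false.
The clause (p32) is unit, so p32 = true.
That conflicts with the unit clause (!p32).
Either choice for p11 ends in contradiction.

UNSATISFIABLE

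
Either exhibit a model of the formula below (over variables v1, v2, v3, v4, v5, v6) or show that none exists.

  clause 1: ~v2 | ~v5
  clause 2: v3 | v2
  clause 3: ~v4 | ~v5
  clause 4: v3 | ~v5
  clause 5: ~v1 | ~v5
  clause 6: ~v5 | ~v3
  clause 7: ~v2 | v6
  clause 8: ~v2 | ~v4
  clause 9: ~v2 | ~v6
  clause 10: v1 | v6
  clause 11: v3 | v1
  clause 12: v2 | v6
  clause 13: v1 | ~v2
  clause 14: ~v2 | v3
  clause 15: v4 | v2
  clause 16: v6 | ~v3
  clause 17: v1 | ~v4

Try v2 = 0.
(v3) alone gives v3 = 1.
(~v5) alone gives v5 = 0.
(v6) alone gives v6 = 1.
(v4) alone gives v4 = 1.
(v1) alone gives v1 = 1.
This assignment satisfies each clause.

v1 ↦ 1, v2 ↦ 0, v3 ↦ 1, v4 ↦ 1, v5 ↦ 0, v6 ↦ 1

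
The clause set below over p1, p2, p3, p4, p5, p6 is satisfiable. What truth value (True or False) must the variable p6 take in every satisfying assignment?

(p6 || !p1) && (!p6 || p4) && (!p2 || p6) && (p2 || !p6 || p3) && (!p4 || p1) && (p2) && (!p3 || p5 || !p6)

True

Suppose p6 = false.
The clause (!p1) is unit, so p1 = false.
The clause (!p2) is unit, so p2 = false.
That conflicts with the unit clause (p2).
So every satisfying assignment has p6 = True.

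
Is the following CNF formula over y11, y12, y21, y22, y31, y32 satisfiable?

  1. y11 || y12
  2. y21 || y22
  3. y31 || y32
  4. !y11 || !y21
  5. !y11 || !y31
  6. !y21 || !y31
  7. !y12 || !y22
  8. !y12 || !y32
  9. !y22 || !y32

Unsatisfiable

Try y11 = true.
From the singleton clause (!y21), y21 = false.
From the singleton clause (y22), y22 = true.
From the singleton clause (!y31), y31 = false.
From the singleton clause (y32), y32 = true.
That conflicts with the unit clause (!y32).
So y11 must be the other value — set y11 = false.
From the singleton clause (y12), y12 = true.
From the singleton clause (!y22), y22 = false.
From the singleton clause (y21), y21 = true.
From the singleton clause (!y31), y31 = false.
From the singleton clause (y32), y32 = true.
That conflicts with the unit clause (!y32).
Neither y11 = true nor y11 = false works.
No assignment satisfies every clause.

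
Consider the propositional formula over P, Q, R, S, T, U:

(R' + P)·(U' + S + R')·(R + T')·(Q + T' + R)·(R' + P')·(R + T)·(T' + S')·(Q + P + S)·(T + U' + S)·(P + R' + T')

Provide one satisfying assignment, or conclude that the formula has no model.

Suppose R = 0.
The clause (T') is unit, so T = 0.
Now (T) is unsatisfied and unit — conflict.
That branch fails; take R = 1 instead.
The clause (P) is unit, so P = 1.
Now (P') is unsatisfied and unit — conflict.
Both values of R lead to a conflict.

UNSATISFIABLE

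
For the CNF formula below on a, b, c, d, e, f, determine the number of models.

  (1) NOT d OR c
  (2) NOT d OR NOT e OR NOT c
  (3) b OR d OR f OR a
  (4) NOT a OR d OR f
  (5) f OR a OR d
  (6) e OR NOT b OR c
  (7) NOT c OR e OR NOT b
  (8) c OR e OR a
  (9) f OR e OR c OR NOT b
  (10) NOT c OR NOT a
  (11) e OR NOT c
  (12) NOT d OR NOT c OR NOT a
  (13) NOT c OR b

6

There are 2^6 = 64 truth assignments over (a, b, c, d, e, f).
Split on b. With b = true, the clauses containing b are satisfied and NOT b drops from the rest; 3 of the 2^5 = 32 assignments to the other variables satisfy what remains.
With b = false, by the same count on the reduced clause set, 3 assignments work.
(One model: a=F, b=F, c=F, d=F, e=T, f=T.)
Total: 3 + 3 = 6.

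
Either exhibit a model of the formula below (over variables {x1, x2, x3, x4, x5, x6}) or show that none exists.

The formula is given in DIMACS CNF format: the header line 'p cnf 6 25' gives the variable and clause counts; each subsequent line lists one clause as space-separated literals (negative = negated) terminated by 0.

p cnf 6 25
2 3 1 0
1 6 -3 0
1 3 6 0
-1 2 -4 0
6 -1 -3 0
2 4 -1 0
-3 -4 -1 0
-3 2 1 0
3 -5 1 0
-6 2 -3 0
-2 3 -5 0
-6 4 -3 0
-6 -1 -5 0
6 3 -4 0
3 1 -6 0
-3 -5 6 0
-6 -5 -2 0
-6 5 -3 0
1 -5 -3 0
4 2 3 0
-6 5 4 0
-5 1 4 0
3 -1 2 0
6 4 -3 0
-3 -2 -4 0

Try x2 = True.
Try x3 = False.
The clause (¬x5) is unit, so x5 = False.
Try x1 = True.
Try x6 = False.
The clause (¬x4) is unit, so x4 = False.
This assignment satisfies each clause.

x1 ↦ True, x2 ↦ True, x3 ↦ False, x4 ↦ False, x5 ↦ False, x6 ↦ False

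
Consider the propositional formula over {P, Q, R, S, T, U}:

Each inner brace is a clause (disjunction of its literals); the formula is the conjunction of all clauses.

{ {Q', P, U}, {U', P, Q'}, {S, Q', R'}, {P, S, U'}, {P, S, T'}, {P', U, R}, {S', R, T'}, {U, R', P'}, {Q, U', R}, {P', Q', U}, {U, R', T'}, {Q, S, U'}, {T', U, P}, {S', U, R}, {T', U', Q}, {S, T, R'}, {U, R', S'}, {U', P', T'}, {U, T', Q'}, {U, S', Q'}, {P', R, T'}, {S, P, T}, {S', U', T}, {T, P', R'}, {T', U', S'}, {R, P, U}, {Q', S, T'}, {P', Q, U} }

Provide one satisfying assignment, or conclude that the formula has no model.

P=1; Q=1; R=0; S=0; T=0; U=1

Try Q = 1.
Try P = 1.
(U) alone gives U = 1.
(T') alone gives T = 0.
(S') alone gives S = 0.
(R') alone gives R = 0.
All clauses are satisfied.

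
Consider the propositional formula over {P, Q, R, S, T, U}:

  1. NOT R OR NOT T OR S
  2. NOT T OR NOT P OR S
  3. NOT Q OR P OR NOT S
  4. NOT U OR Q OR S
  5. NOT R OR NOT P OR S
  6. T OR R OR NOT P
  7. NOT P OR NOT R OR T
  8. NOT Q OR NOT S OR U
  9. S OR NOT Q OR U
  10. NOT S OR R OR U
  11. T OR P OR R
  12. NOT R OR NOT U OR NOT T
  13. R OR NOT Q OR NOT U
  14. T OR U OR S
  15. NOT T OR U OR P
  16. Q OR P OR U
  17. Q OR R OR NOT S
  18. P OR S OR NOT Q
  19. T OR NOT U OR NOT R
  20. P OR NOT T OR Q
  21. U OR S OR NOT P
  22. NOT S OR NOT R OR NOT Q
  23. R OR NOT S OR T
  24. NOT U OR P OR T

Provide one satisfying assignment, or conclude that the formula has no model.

Branch on R: set R = true.
Branch on T: set T = true.
The clause (S) is unit, so S = true.
The clause (NOT U) is unit, so U = false.
The clause (NOT Q) is unit, so Q = false.
The clause (P) is unit, so P = true.
This assignment satisfies each clause.

P ↦ true,  Q ↦ false,  R ↦ true,  S ↦ true,  T ↦ true,  U ↦ false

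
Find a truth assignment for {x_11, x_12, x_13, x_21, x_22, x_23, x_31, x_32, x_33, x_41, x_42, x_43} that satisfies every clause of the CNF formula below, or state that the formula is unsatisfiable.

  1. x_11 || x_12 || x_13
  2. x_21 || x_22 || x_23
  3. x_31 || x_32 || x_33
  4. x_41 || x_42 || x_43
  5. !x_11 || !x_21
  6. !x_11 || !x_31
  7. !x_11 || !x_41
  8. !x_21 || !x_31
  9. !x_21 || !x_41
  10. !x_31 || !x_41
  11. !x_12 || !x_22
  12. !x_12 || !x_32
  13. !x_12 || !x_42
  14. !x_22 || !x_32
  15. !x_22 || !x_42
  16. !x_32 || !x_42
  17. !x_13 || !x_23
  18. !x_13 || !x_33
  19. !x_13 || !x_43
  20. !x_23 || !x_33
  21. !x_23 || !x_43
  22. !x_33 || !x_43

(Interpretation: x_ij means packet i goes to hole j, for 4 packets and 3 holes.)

Suppose x_11 = false.
Suppose x_12 = true.
Unit clause (!x_22) forces x_22 = false.
Unit clause (!x_32) forces x_32 = false.
Unit clause (!x_42) forces x_42 = false.
Suppose x_21 = true.
Unit clause (!x_31) forces x_31 = false.
Unit clause (x_33) forces x_33 = true.
Unit clause (!x_41) forces x_41 = false.
Unit clause (x_43) forces x_43 = true.
That conflicts with the unit clause (!x_43).
So x_21 must be the other value — set x_21 = false.
Unit clause (x_23) forces x_23 = true.
Unit clause (!x_13) forces x_13 = false.
Unit clause (!x_33) forces x_33 = false.
Unit clause (x_31) forces x_31 = true.
Unit clause (!x_41) forces x_41 = false.
Unit clause (x_43) forces x_43 = true.
That conflicts with the unit clause (!x_43).
Neither x_21 = true nor x_21 = false works.
So x_12 must be the other value — set x_12 = false.
Unit clause (x_13) forces x_13 = true.
Unit clause (!x_23) forces x_23 = false.
Unit clause (!x_33) forces x_33 = false.
Unit clause (!x_43) forces x_43 = false.
Suppose x_21 = true.
Unit clause (!x_31) forces x_31 = false.
Unit clause (x_32) forces x_32 = true.
Unit clause (!x_41) forces x_41 = false.
Unit clause (x_42) forces x_42 = true.
That conflicts with the unit clause (!x_42).
So x_21 must be the other value — set x_21 = false.
Unit clause (x_22) forces x_22 = true.
Unit clause (!x_32) forces x_32 = false.
Unit clause (x_31) forces x_31 = true.
Unit clause (!x_41) forces x_41 = false.
Unit clause (x_42) forces x_42 = true.
That conflicts with the unit clause (!x_42).
Neither x_21 = true nor x_21 = false works.
Neither x_12 = true nor x_12 = false works.
So x_11 must be the other value — set x_11 = true.
Unit clause (!x_21) forces x_21 = false.
Unit clause (!x_31) forces x_31 = false.
Unit clause (!x_41) forces x_41 = false.
Suppose x_22 = true.
Unit clause (!x_12) forces x_12 = false.
Unit clause (!x_32) forces x_32 = false.
Unit clause (x_33) forces x_33 = true.
Unit clause (!x_42) forces x_42 = false.
Unit clause (x_43) forces x_43 = true.
That conflicts with the unit clause (!x_43).
So x_22 must be the other value — set x_22 = false.
Unit clause (x_23) forces x_23 = true.
Unit clause (!x_13) forces x_13 = false.
Unit clause (!x_33) forces x_33 = false.
Unit clause (x_32) forces x_32 = true.
Unit clause (!x_12) forces x_12 = false.
Unit clause (!x_42) forces x_42 = false.
Unit clause (x_43) forces x_43 = true.
That conflicts with the unit clause (!x_43).
Neither x_22 = true nor x_22 = false works.
Neither x_11 = true nor x_11 = false works.

UNSATISFIABLE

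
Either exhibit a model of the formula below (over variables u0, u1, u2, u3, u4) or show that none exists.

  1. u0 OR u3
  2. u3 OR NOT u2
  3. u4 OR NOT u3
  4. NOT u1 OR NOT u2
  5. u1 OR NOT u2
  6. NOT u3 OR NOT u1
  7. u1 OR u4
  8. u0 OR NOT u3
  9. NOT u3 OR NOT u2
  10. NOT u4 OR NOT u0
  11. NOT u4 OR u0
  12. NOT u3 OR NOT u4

Try u0 = true.
Unit clause (NOT u4) forces u4 = false.
Unit clause (NOT u3) forces u3 = false.
Unit clause (NOT u2) forces u2 = false.
Unit clause (u1) forces u1 = true.
This assignment satisfies each clause.

u0 ↦ true,  u1 ↦ true,  u2 ↦ false,  u3 ↦ false,  u4 ↦ false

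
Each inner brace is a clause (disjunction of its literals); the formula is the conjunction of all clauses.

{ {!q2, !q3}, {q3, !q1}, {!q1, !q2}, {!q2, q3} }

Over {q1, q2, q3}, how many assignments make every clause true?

There are 2^3 = 8 truth assignments over (q1, q2, q3).
Split on q3. With q3 = true, the clauses containing q3 are satisfied and !q3 drops from the rest; 2 of the 2^2 = 4 assignments to the other variables satisfy what remains.
With q3 = false, by the same count on the reduced clause set, 1 assignment works.
(One model: q1=F, q2=F, q3=F.)
Total: 2 + 1 = 3.

3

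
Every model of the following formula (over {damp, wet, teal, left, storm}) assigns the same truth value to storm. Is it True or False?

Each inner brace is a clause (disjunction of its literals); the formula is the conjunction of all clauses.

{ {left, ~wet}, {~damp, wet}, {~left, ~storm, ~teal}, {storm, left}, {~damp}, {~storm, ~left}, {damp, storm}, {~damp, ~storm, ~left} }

True

Suppose storm = 0.
The clause (left) is unit, so left = 1.
The clause (~damp) is unit, so damp = 0.
That conflicts with the unit clause (damp).
So every satisfying assignment has storm = True.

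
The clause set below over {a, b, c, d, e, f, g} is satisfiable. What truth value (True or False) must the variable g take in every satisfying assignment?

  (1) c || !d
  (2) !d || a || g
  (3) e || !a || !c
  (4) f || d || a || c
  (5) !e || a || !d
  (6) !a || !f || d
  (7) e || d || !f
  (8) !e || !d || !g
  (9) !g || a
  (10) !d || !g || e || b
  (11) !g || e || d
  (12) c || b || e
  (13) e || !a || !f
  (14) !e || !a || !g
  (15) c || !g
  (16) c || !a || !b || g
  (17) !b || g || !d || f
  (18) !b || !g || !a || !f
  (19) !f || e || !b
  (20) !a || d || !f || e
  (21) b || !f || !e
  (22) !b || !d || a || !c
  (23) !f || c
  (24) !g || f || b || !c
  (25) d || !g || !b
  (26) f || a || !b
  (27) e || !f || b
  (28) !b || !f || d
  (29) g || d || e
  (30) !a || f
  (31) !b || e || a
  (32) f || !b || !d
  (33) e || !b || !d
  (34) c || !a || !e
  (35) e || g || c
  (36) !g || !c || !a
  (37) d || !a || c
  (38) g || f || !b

False

Suppose g = true.
Unit clause (a) forces a = true.
Unit clause (!e) forces e = false.
Unit clause (!c) forces c = false.
But (c) is also a unit clause — contradiction.
So every satisfying assignment has g = False.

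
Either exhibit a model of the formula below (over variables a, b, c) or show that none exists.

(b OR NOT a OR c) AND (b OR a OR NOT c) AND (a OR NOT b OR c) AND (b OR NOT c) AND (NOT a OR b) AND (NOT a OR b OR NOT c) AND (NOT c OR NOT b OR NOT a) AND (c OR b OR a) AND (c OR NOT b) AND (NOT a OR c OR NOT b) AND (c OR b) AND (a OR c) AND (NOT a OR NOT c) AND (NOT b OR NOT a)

a ↦ false,  b ↦ true,  c ↦ true

Branch on b: set b = true.
Unit clause (c) forces c = true.
Unit clause (NOT a) forces a = false.
All clauses are satisfied.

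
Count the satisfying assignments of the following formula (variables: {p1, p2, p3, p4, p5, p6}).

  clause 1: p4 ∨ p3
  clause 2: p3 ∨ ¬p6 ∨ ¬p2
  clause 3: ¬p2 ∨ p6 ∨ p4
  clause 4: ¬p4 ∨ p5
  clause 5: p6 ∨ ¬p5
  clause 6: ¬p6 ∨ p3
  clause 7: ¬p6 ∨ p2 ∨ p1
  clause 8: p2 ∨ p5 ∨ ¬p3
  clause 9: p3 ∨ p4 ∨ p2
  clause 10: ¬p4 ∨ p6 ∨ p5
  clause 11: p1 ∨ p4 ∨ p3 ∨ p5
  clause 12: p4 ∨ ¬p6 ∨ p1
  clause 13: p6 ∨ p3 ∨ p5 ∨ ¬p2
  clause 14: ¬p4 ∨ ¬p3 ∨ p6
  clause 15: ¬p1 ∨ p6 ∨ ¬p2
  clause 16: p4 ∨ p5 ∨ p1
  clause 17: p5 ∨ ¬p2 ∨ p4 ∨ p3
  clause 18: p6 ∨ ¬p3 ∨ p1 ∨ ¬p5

There are 2^6 = 64 truth assignments over (p1, p2, p3, p4, p5, p6).
Split on p6. With p6 = True, the clauses containing p6 are satisfied and ¬p6 drops from the rest; 6 of the 2^5 = 32 assignments to the other variables satisfy what remains.
With p6 = False, by the same count on the reduced clause set, 0 assignments work.
Total: 6 + 0 = 6.

6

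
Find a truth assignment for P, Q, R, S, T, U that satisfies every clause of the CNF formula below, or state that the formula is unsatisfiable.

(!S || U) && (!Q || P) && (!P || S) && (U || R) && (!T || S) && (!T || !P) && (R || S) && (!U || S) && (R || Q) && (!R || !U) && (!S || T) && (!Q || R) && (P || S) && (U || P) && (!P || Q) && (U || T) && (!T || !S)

Branch on S: set S = false.
(!P) alone gives P = false.
But (P) is also a unit clause — contradiction.
Undo S and try S = true.
(U) alone gives U = true.
(!R) alone gives R = false.
(Q) alone gives Q = true.
But (!Q) is also a unit clause — contradiction.
Either choice for S ends in contradiction.

UNSATISFIABLE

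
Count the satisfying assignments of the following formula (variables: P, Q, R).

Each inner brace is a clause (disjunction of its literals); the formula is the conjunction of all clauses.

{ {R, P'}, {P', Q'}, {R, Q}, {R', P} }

2

There are 2^3 = 8 truth assignments over (P, Q, R).
Check each against the 4 clauses (columns in the order P, Q, R):
  F F F  ✗ fails (R + Q)
  F F T  ✗ fails (R' + P)
  F T F  ✓ satisfies all
  F T T  ✗ fails (R' + P)
  T F F  ✗ fails (R + P')
  T F T  ✓ satisfies all
  T T F  ✗ fails (R + P')
  T T T  ✗ fails (P' + Q')
2 of the 8 rows are models.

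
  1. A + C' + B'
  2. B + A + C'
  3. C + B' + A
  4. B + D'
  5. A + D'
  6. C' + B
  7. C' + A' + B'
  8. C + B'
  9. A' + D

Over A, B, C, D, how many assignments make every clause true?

1

There are 2^4 = 16 truth assignments over (A, B, C, D).
Split on A. With A = 1, the clauses containing A are satisfied and A' drops from the rest; 0 of the 2^3 = 8 assignments to the other variables satisfy what remains.
With A = 0, by the same count on the reduced clause set, 1 assignment works.
(One model: A=F, B=F, C=F, D=F.)
Total: 0 + 1 = 1.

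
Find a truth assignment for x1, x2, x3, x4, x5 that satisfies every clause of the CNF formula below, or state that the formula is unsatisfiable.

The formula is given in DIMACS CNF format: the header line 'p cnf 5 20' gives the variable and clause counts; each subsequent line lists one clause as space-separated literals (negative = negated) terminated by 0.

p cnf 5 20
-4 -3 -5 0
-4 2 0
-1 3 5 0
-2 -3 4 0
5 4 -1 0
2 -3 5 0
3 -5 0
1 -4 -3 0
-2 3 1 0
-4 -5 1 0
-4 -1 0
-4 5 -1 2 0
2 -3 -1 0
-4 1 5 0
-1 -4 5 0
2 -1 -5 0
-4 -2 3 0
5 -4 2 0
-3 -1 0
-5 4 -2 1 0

x1=False; x2=False; x3=True; x4=False; x5=True

Case x4 = False:
Case x2 = False:
Case x5 = True:
The clause (x3) is unit, so x3 = True.
The clause (¬x1) is unit, so x1 = False.
This assignment satisfies each clause.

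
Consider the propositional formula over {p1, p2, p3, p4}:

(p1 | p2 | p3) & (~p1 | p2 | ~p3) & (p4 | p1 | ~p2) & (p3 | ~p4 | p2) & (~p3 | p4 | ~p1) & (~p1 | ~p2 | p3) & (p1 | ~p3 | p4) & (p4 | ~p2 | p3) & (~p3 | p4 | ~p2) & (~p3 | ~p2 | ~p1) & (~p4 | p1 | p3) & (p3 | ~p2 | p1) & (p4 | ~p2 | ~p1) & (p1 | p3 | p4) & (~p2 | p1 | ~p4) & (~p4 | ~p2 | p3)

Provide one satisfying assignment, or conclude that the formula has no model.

Case p1 = 1:
Case p2 = 0:
The clause (~p3) is unit, so p3 = 0.
The clause (~p4) is unit, so p4 = 0.
Every clause now holds.

p1 ↦ 1; p2 ↦ 0; p3 ↦ 0; p4 ↦ 0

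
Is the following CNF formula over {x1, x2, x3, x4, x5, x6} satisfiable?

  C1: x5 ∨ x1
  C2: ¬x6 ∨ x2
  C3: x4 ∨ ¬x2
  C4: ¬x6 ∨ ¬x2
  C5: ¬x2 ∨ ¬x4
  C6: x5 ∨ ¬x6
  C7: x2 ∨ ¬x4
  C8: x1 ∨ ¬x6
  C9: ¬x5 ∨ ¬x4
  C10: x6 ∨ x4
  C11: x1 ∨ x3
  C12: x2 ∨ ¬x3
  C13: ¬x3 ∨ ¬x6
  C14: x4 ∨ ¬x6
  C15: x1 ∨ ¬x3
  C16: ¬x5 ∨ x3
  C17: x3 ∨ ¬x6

Suppose x5 = True.
From the singleton clause (¬x4), x4 = False.
From the singleton clause (¬x2), x2 = False.
From the singleton clause (¬x6), x6 = False.
Now (x6) is unsatisfied and unit — conflict.
Undo x5 and try x5 = False.
From the singleton clause (x1), x1 = True.
From the singleton clause (¬x6), x6 = False.
From the singleton clause (x4), x4 = True.
From the singleton clause (¬x2), x2 = False.
Now (x2) is unsatisfied and unit — conflict.
Neither x5 = True nor x5 = False works.
No assignment satisfies every clause.

No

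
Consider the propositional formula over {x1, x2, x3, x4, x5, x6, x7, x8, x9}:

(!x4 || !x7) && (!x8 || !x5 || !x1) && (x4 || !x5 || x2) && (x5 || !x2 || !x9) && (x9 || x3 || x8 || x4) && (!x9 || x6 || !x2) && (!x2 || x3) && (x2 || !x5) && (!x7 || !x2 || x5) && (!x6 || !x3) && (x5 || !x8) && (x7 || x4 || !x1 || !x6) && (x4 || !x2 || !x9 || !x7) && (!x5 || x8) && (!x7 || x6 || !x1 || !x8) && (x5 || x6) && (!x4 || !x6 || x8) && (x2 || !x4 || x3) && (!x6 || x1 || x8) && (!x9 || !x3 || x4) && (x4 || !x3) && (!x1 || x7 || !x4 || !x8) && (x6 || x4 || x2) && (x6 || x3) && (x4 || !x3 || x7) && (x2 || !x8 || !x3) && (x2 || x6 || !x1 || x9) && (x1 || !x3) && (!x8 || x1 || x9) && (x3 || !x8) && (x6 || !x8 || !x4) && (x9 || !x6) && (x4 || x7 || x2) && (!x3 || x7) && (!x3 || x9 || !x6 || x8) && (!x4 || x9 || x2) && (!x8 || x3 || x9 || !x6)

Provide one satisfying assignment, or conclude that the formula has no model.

Branch on x4: set x4 = false.
(!x3) alone gives x3 = false.
(!x2) alone gives x2 = false.
(!x5) alone gives x5 = false.
(!x8) alone gives x8 = false.
(x9) alone gives x9 = true.
(x6) alone gives x6 = true.
(x1) alone gives x1 = true.
(x7) alone gives x7 = true.
This assignment satisfies each clause.

x1=true,  x2=false,  x3=false,  x4=false,  x5=false,  x6=true,  x7=true,  x8=false,  x9=true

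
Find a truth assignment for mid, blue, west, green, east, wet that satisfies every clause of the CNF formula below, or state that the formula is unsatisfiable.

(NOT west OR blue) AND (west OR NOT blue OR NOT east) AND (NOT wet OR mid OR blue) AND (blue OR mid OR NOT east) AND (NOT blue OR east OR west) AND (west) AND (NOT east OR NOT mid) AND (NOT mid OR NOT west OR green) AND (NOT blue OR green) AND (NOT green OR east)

mid ↦ false, blue ↦ true, west ↦ true, green ↦ true, east ↦ true, wet ↦ false

The clause (west) is unit, so west = true.
The clause (blue) is unit, so blue = true.
The clause (green) is unit, so green = true.
The clause (east) is unit, so east = true.
The clause (NOT mid) is unit, so mid = false.
No clause remains; wet is free.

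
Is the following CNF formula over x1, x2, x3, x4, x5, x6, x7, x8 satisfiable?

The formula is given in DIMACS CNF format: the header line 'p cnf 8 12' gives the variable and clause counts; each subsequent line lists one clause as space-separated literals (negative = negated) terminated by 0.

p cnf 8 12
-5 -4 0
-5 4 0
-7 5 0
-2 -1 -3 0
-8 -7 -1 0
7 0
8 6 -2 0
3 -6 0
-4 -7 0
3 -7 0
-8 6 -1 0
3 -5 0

(x7) alone gives x7 = True.
(x5) alone gives x5 = True.
(¬x4) alone gives x4 = False.
Now (x4) is unsatisfied and unit — conflict.
No assignment satisfies every clause.

Unsatisfiable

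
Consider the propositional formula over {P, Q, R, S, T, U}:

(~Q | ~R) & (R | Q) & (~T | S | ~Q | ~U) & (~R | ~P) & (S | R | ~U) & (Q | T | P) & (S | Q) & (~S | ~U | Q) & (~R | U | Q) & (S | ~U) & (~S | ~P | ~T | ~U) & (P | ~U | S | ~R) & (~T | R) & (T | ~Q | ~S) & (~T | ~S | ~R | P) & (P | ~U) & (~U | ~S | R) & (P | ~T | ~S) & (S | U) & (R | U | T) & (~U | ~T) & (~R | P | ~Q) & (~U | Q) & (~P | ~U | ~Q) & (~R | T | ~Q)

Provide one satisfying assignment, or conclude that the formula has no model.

UNSATISFIABLE

Suppose Q = 0.
The clause (R) is unit, so R = 1.
The clause (~P) is unit, so P = 0.
The clause (T) is unit, so T = 1.
The clause (S) is unit, so S = 1.
But (~S) is also a unit clause — contradiction.
So Q must be the other value — set Q = 1.
The clause (~R) is unit, so R = 0.
The clause (~T) is unit, so T = 0.
The clause (~S) is unit, so S = 0.
The clause (~U) is unit, so U = 0.
But (U) is also a unit clause — contradiction.
Neither Q = 1 nor Q = 0 works.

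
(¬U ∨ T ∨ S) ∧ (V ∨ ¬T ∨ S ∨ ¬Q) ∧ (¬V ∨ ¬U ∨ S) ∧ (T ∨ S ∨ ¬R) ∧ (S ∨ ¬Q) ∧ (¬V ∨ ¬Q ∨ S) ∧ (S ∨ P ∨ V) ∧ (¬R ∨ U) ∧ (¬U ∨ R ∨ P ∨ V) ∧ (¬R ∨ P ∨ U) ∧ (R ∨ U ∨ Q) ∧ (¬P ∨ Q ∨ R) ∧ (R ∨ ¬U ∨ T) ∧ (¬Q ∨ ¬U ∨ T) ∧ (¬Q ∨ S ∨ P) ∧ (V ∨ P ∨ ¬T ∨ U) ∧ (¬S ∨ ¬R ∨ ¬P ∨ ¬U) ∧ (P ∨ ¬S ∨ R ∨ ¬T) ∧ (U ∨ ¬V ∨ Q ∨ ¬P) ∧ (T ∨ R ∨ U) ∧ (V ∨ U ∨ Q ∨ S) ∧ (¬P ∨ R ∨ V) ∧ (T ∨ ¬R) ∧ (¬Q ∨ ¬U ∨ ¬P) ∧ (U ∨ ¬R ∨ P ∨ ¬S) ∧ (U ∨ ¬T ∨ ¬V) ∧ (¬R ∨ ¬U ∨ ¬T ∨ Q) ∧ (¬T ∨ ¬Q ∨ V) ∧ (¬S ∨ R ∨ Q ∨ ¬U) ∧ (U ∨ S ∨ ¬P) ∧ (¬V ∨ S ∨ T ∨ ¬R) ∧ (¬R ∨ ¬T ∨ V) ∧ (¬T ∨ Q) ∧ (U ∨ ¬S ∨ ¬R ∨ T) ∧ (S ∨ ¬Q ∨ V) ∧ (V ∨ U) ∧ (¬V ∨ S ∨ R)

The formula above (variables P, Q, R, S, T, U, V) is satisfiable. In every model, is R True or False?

True

Suppose R = False.
Branch on S: set S = True.
Branch on U: set U = True.
The clause (T) is unit, so T = True.
The clause (P) is unit, so P = True.
The clause (Q) is unit, so Q = True.
Now (¬Q) is unsatisfied and unit — conflict.
That branch fails; take U = False instead.
The clause (Q) is unit, so Q = True.
The clause (T) is unit, so T = True.
The clause (P) is unit, so P = True.
The clause (V) is unit, so V = True.
Now (¬V) is unsatisfied and unit — conflict.
Either choice for U ends in contradiction.
That branch fails; take S = False instead.
The clause (¬Q) is unit, so Q = False.
The clause (U) is unit, so U = True.
The clause (T) is unit, so T = True.
Now (¬T) is unsatisfied and unit — conflict.
Either choice for S ends in contradiction.
So every satisfying assignment has R = True.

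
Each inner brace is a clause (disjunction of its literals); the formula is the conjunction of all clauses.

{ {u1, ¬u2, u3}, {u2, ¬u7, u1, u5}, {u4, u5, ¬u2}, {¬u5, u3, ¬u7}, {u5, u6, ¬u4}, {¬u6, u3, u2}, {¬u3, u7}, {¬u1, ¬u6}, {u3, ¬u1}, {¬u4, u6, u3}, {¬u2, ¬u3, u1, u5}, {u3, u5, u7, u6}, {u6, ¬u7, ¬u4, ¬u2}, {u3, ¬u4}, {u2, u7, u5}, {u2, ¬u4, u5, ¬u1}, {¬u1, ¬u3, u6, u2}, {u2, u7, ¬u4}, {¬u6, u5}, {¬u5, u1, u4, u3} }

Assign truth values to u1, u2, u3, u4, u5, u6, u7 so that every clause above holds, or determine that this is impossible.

Try u3 = True.
Unit clause (u7) forces u7 = True.
Try u1 = False.
Try u2 = False.
Unit clause (u5) forces u5 = True.
No clause remains; u4, u6 are free.

u1 ↦ False, u2 ↦ False, u3 ↦ True, u4 ↦ True, u5 ↦ True, u6 ↦ False, u7 ↦ True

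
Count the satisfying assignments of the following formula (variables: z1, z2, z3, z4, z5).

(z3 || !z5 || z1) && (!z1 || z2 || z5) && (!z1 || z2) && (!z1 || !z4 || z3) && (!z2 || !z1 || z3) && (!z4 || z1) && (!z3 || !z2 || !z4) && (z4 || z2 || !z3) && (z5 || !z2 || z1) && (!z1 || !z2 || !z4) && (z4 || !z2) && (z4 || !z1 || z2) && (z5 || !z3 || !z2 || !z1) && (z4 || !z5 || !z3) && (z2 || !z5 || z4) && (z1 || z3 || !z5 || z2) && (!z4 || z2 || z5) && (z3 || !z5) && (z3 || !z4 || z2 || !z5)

There are 2^5 = 32 truth assignments over (z1, z2, z3, z4, z5).
Split on z3. With z3 = true, the clauses containing z3 are satisfied and !z3 drops from the rest; 0 of the 2^4 = 16 assignments to the other variables satisfy what remains.
With z3 = false, by the same count on the reduced clause set, 1 assignment works.
Total: 0 + 1 = 1.

1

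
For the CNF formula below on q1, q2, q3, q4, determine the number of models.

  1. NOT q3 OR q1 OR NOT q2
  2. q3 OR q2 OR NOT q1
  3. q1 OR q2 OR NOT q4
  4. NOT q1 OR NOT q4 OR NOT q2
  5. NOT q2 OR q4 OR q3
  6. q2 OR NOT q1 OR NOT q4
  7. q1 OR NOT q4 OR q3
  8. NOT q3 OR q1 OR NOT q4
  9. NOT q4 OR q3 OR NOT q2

There are 2^4 = 16 truth assignments over (q1, q2, q3, q4).
Check each against the 9 clauses (columns in the order q1, q2, q3, q4):
  F F F F  ✓ satisfies all
  F F F T  ✗ fails (q1 OR q2 OR NOT q4)
  F F T F  ✓ satisfies all
  F F T T  ✗ fails (q1 OR q2 OR NOT q4)
  F T F F  ✗ fails (NOT q2 OR q4 OR q3)
  F T F T  ✗ fails (q1 OR NOT q4 OR q3)
  F T T F  ✗ fails (NOT q3 OR q1 OR NOT q2)
  F T T T  ✗ fails (NOT q3 OR q1 OR NOT q2)
  T F F F  ✗ fails (q3 OR q2 OR NOT q1)
  T F F T  ✗ fails (q3 OR q2 OR NOT q1)
  T F T F  ✓ satisfies all
  T F T T  ✗ fails (q2 OR NOT q1 OR NOT q4)
  T T F F  ✗ fails (NOT q2 OR q4 OR q3)
  T T F T  ✗ fails (NOT q1 OR NOT q4 OR NOT q2)
  T T T F  ✓ satisfies all
  T T T T  ✗ fails (NOT q1 OR NOT q4 OR NOT q2)
4 of the 16 rows are models.

4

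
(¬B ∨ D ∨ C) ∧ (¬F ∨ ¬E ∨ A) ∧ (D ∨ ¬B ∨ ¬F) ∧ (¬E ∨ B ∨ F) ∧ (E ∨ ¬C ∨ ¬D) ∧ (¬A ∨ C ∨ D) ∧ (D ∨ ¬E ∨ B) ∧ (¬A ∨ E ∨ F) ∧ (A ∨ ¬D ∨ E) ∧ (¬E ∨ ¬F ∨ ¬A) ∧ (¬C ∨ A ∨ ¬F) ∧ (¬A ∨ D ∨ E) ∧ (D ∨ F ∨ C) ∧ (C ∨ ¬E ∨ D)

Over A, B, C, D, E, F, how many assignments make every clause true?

There are 2^6 = 64 truth assignments over (A, B, C, D, E, F).
Split on C. With C = True, the clauses containing C are satisfied and ¬C drops from the rest; 6 of the 2^5 = 32 assignments to the other variables satisfy what remains.
With C = False, by the same count on the reduced clause set, 5 assignments work.
(One model: A=F, B=F, C=F, D=F, E=F, F=T.)
Total: 6 + 5 = 11.

11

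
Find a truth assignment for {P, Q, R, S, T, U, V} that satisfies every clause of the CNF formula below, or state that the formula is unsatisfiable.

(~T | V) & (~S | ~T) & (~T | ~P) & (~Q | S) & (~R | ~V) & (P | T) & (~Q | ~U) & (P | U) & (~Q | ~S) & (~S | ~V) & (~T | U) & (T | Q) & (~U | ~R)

P: 0,  Q: 0,  R: 0,  S: 0,  T: 1,  U: 1,  V: 1

Case T = 1:
From the singleton clause (V), V = 1.
From the singleton clause (~S), S = 0.
From the singleton clause (~P), P = 0.
From the singleton clause (~Q), Q = 0.
From the singleton clause (~R), R = 0.
From the singleton clause (U), U = 1.
Every clause now holds.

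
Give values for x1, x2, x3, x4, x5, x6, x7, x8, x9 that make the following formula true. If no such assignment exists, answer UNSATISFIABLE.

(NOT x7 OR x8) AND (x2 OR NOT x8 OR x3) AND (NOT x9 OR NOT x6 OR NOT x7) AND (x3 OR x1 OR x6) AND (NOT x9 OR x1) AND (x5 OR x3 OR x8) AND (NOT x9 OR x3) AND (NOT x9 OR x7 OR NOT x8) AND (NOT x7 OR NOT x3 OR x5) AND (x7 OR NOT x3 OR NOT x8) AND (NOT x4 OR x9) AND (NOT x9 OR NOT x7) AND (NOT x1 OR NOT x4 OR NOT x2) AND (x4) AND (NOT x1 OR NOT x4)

UNSATISFIABLE

Unit clause (x4) forces x4 = true.
Unit clause (x9) forces x9 = true.
Unit clause (x1) forces x1 = true.
Now (NOT x1) is unsatisfied and unit — conflict.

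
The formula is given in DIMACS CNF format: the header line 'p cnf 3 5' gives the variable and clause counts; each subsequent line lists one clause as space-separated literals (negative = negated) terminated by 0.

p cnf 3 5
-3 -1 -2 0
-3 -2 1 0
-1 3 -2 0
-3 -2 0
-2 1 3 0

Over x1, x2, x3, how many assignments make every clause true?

There are 2^3 = 8 truth assignments over (x1, x2, x3).
Check each against the 5 clauses (columns in the order x1, x2, x3):
  F F F  ✓ satisfies all
  F F T  ✓ satisfies all
  F T F  ✗ fails (¬x2 ∨ x1 ∨ x3)
  F T T  ✗ fails (¬x3 ∨ ¬x2 ∨ x1)
  T F F  ✓ satisfies all
  T F T  ✓ satisfies all
  T T F  ✗ fails (¬x1 ∨ x3 ∨ ¬x2)
  T T T  ✗ fails (¬x3 ∨ ¬x1 ∨ ¬x2)
4 of the 8 rows are models.

4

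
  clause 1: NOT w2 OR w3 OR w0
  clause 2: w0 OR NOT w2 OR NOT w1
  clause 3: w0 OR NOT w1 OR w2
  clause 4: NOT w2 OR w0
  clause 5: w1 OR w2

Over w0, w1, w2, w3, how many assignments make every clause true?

6

There are 2^4 = 16 truth assignments over (w0, w1, w2, w3).
Check each against the 5 clauses (columns in the order w0, w1, w2, w3):
  F F F F  ✗ fails (w1 OR w2)
  F F F T  ✗ fails (w1 OR w2)
  F F T F  ✗ fails (NOT w2 OR w3 OR w0)
  F F T T  ✗ fails (NOT w2 OR w0)
  F T F F  ✗ fails (w0 OR NOT w1 OR w2)
  F T F T  ✗ fails (w0 OR NOT w1 OR w2)
  F T T F  ✗ fails (NOT w2 OR w3 OR w0)
  F T T T  ✗ fails (w0 OR NOT w2 OR NOT w1)
  T F F F  ✗ fails (w1 OR w2)
  T F F T  ✗ fails (w1 OR w2)
  T F T F  ✓ satisfies all
  T F T T  ✓ satisfies all
  T T F F  ✓ satisfies all
  T T F T  ✓ satisfies all
  T T T F  ✓ satisfies all
  T T T T  ✓ satisfies all
6 of the 16 rows are models.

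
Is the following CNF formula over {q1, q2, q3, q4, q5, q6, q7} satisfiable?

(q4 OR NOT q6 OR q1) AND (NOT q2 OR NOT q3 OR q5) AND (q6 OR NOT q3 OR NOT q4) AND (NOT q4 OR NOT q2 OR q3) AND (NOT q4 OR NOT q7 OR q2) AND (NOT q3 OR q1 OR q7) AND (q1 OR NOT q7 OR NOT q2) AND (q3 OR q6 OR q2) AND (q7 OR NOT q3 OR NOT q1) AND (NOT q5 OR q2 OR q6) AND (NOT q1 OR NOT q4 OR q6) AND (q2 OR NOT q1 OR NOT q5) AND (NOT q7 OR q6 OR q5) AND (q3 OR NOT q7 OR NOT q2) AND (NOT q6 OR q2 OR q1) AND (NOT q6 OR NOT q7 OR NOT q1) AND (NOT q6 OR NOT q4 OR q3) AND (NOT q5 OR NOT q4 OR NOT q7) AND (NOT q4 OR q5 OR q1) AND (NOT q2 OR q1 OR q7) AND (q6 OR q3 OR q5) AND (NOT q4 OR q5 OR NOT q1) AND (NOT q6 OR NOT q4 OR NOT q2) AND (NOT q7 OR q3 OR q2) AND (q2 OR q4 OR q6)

Branch on q4: set q4 = false.
Branch on q6: set q6 = true.
(q1) alone gives q1 = true.
(NOT q7) alone gives q7 = false.
(NOT q3) alone gives q3 = false.
Branch on q2: set q2 = true.
Every clause is now satisfied; q5 is unconstrained.
A satisfying assignment: q1: true, q2: true, q3: false, q4: false, q5: true, q6: true, q7: false.

Yes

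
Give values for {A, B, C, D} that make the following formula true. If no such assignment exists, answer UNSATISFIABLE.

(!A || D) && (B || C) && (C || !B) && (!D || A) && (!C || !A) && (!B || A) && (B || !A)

A=false, B=false, C=true, D=false

Case A = false:
Unit clause (!D) forces D = false.
Unit clause (!B) forces B = false.
Unit clause (C) forces C = true.
All clauses are satisfied.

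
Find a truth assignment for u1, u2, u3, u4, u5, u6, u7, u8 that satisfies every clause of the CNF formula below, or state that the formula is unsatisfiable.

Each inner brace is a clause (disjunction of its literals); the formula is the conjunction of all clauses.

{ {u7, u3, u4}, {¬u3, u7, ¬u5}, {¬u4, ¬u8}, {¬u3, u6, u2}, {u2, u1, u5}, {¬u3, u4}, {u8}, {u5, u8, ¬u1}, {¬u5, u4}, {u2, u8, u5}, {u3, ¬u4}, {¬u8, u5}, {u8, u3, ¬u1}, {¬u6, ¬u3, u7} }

From the singleton clause (u8), u8 = True.
From the singleton clause (¬u4), u4 = False.
From the singleton clause (¬u3), u3 = False.
From the singleton clause (u7), u7 = True.
From the singleton clause (¬u5), u5 = False.
But (u5) is also a unit clause — contradiction.

UNSATISFIABLE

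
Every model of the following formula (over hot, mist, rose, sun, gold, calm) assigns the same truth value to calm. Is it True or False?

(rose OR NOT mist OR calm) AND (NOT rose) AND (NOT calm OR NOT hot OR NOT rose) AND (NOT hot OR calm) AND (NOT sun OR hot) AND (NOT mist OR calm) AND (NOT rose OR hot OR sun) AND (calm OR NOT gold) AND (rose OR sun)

Suppose calm = false.
From the singleton clause (NOT rose), rose = false.
From the singleton clause (NOT mist), mist = false.
From the singleton clause (NOT hot), hot = false.
From the singleton clause (NOT sun), sun = false.
That conflicts with the unit clause (sun).
So every satisfying assignment has calm = True.

True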